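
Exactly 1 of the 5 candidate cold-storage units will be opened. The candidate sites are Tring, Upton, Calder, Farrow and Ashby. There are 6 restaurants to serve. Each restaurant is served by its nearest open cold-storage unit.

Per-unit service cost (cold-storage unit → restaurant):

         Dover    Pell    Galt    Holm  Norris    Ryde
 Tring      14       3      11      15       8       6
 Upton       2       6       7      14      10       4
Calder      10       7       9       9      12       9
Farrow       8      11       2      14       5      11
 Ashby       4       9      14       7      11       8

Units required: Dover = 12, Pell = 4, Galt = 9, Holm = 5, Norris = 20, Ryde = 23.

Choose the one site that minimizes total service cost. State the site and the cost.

With exactly 1 open, each restaurant uses its cheapest among the chosen.
{Upton}: Dover→Upton 2·12=24, Pell→Upton 6·4=24, Galt→Upton 7·9=63, Holm→Upton 14·5=70, Norris→Upton 10·20=200, Ryde→Upton 4·23=92. Service cost 473.
{Farrow}: service cost 581
{Ashby}: service cost 649
Among all 5 size-1 choices, {Upton} is lowest.

Choose Upton only; total service cost 473.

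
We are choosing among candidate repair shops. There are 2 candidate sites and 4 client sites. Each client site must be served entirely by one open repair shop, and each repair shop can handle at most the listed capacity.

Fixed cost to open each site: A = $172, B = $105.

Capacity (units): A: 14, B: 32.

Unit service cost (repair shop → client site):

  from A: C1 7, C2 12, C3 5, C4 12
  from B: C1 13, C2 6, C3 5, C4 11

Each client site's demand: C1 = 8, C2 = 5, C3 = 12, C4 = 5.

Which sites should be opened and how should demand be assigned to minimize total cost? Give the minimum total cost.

Minimum total cost: 354

Open {B}: C1→B 13·8=104, C2→B 6·5=30, C3→B 5·12=60, C4→B 11·5=55.
Loads: B carries 30/32. Service 249; fixed 105; total 354.
Next best feasible plan costs 478.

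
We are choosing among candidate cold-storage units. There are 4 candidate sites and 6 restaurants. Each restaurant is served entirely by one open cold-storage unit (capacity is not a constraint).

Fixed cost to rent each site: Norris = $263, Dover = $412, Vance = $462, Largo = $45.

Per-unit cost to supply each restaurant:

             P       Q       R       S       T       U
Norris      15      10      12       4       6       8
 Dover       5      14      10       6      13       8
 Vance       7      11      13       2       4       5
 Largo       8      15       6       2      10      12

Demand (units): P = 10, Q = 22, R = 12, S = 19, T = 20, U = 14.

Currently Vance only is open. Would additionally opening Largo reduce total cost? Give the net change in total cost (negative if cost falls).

Current service cost with {Vance}: 656.
Adding Largo: each restaurant re-picks its cheapest; new service cost 572, saving 84.
Extra fixed cost: 45. Net change = 45 − 84 = -39.
(Totals: 1118 → 1079.)

Yes — net change −39 (cost falls by 39).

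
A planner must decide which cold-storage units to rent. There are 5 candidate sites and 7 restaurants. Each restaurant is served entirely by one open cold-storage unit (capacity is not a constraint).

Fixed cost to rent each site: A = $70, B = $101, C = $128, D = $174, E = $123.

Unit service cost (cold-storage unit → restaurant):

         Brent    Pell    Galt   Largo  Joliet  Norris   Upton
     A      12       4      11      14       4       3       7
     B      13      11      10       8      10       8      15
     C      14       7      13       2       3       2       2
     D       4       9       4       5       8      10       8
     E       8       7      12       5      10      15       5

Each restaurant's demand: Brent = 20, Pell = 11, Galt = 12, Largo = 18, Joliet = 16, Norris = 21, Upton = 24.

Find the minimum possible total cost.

For any fixed open set, each restaurant goes to its cheapest open site; total = fixed + service.
{C, D}: Brent→D 4·20=80, Pell→C 7·11=77, Galt→D 4·12=48, Largo→C 2·18=36, Joliet→C 3·16=48, Norris→C 2·21=42, Upton→C 2·24=48. Service 379; fixed 302; total 681.
{A, C, D}: Brent→D 4·20=80, Pell→A 4·11=44, Galt→D 4·12=48, Largo→C 2·18=36, Joliet→C 3·16=48, Norris→C 2·21=42, Upton→C 2·24=48. Service 346; fixed 372; total 718.
{B, C, D}: Brent→D 4·20=80, Pell→C 7·11=77, Galt→D 4·12=48, Largo→C 2·18=36, Joliet→C 3·16=48, Norris→C 2·21=42, Upton→C 2·24=48. Service 379; fixed 403; total 782.
{A, B, C, D, E}: Brent→D 4·20=80, Pell→A 4·11=44, Galt→D 4·12=48, Largo→C 2·18=36, Joliet→C 3·16=48, Norris→C 2·21=42, Upton→C 2·24=48. Service 346; fixed 596; total 942.
No other subset beats 681.

Minimum total cost: 681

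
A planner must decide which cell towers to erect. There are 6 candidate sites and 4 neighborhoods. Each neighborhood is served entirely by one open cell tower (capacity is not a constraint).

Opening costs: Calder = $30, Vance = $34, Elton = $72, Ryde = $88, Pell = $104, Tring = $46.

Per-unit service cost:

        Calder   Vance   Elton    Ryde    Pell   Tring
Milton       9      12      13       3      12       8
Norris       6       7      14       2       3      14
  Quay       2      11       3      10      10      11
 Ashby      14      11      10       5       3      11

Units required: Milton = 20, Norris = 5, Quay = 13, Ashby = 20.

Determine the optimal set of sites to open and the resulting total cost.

For any fixed open set, each neighborhood goes to its cheapest open site; total = fixed + service.
{Calder, Ryde}: Milton→Ryde 3·20=60, Norris→Ryde 2·5=10, Quay→Calder 2·13=26, Ashby→Ryde 5·20=100. Service 196; fixed 118; total 314.
{Calder, Vance, Ryde}: service 196 + fixed 152 = 348
{Calder, Ryde, Tring}: service 196 + fixed 164 = 360
{Calder, Vance, Elton, Ryde, Pell, Tring}: service 156 + fixed 374 = 530
No other subset beats 314.

Open Calder and Ryde; minimum total cost 314.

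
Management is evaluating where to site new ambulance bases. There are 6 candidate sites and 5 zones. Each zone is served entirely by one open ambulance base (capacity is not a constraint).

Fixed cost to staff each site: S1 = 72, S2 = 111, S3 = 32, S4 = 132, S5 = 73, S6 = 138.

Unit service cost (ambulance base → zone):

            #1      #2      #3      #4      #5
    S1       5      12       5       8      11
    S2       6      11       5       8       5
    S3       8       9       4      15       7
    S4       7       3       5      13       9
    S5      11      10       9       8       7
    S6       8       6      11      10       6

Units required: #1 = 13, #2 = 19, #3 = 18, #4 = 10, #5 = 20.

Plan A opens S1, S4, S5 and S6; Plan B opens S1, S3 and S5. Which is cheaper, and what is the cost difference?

Plan B is cheaper by 122.

Plan A: {S1, S4, S5, S6}: #1→S1 5·13=65, #2→S4 3·19=57, #3→S1 5·18=90, #4→S1 8·10=80, #5→S6 6·20=120. Service 412; fixed 415; total 827.
Plan B: {S1, S3, S5}: #1→S1 5·13=65, #2→S3 9·19=171, #3→S3 4·18=72, #4→S1 8·10=80, #5→S3 7·20=140. Service 528; fixed 177; total 705.
Difference: |827 − 705| = 122.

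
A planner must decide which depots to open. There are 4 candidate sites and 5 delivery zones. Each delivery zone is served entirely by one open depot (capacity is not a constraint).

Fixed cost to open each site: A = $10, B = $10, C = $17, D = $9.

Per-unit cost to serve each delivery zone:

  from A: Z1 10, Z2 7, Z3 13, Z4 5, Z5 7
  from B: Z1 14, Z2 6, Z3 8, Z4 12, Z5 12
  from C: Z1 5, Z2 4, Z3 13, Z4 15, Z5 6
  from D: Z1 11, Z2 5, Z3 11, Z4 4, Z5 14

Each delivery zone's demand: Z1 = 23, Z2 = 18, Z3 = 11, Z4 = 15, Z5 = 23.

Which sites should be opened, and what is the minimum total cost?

For any fixed open set, each delivery zone goes to its cheapest open site; total = fixed + service.
{B, C, D}: Z1→C 5·23=115, Z2→C 4·18=72, Z3→B 8·11=88, Z4→D 4·15=60, Z5→C 6·23=138. Service 473; fixed 36; total 509.
{A, B, C, D}: service 473 + fixed 46 = 519
{A, B, C}: service 488 + fixed 37 = 525
{D}: Z1→D 11·23=253, Z2→D 5·18=90, Z3→D 11·11=121, Z4→D 4·15=60, Z5→D 14·23=322. Service 846; fixed 9; total 855.
No other subset beats 509.

Open B, C and D; minimum total cost 509.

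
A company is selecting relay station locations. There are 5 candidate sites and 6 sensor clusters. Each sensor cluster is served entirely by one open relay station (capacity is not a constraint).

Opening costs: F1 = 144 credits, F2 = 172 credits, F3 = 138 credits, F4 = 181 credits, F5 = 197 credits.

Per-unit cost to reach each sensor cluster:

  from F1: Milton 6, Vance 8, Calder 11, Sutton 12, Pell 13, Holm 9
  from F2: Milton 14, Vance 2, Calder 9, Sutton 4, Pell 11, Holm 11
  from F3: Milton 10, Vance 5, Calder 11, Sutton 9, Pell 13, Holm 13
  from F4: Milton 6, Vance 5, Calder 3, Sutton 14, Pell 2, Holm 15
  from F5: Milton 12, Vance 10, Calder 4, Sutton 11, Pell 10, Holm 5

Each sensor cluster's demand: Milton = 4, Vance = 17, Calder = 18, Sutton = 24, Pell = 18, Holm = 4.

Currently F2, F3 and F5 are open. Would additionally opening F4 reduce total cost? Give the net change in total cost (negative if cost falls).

Current service cost with {F2, F3, F5}: 442.
Adding F4: each sensor cluster re-picks its cheapest; new service cost 264, saving 178.
Extra fixed cost: 181. Net change = 181 − 178 = 3.
(Totals: 949 → 952.)

No — net change +3 (cost rises by 3).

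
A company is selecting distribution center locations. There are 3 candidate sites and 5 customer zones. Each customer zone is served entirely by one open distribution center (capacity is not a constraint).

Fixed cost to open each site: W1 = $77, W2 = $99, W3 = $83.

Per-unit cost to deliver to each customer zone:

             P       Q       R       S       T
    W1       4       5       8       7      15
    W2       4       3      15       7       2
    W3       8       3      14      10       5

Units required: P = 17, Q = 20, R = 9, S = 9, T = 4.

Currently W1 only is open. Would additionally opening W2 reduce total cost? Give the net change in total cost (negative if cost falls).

No — net change +7 (cost rises by 7).

Current service cost with {W1}: 363.
Adding W2: each customer zone re-picks its cheapest; new service cost 271, saving 92.
Extra fixed cost: 99. Net change = 99 − 92 = 7.
(Totals: 440 → 447.)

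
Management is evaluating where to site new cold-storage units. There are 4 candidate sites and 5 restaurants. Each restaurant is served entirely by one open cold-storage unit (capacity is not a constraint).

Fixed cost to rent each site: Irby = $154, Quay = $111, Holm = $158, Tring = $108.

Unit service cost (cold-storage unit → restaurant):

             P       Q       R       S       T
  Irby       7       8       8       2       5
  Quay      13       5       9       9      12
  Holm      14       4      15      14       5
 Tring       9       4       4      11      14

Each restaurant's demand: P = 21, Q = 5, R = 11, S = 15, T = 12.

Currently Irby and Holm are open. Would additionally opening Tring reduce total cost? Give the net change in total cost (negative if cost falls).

No — net change +64 (cost rises by 64).

Current service cost with {Irby, Holm}: 345.
Adding Tring: each restaurant re-picks its cheapest; new service cost 301, saving 44.
Extra fixed cost: 108. Net change = 108 − 44 = 64.
(Totals: 657 → 721.)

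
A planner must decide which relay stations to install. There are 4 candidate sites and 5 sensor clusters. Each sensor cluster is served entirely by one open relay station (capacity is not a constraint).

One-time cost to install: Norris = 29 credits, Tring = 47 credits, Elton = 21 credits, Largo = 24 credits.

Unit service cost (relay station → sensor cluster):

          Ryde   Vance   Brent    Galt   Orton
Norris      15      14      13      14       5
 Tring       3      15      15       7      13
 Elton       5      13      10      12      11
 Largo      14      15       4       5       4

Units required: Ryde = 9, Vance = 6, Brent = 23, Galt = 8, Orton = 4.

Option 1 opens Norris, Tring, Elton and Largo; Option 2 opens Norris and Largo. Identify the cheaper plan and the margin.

Option 1: {Norris, Tring, Elton, Largo}: Ryde→Tring 3·9=27, Vance→Elton 13·6=78, Brent→Largo 4·23=92, Galt→Largo 5·8=40, Orton→Largo 4·4=16. Service 253; fixed 121; total 374.
Option 2: {Norris, Largo}: Ryde→Largo 14·9=126, Vance→Norris 14·6=84, Brent→Largo 4·23=92, Galt→Largo 5·8=40, Orton→Largo 4·4=16. Service 358; fixed 53; total 411.
Difference: |374 − 411| = 37.

Option 1 is cheaper by 37.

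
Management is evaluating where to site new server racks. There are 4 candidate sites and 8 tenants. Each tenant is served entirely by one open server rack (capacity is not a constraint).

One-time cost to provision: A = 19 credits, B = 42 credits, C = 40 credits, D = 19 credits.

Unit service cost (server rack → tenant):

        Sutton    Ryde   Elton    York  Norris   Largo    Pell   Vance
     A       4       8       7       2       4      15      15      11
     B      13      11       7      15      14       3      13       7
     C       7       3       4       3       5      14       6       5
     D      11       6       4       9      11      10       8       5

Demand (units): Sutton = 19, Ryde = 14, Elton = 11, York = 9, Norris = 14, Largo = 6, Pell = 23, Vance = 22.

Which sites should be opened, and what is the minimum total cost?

Open A, B and C; minimum total cost 603.

For any fixed open set, each tenant goes to its cheapest open site; total = fixed + service.
{A, B, C}: Sutton→A 4·19=76, Ryde→C 3·14=42, Elton→C 4·11=44, York→A 2·9=18, Norris→A 4·14=56, Largo→B 3·6=18, Pell→C 6·23=138, Vance→C 5·22=110. Service 502; fixed 101; total 603.
{A, B, C, D}: service 502 + fixed 120 = 622
{A, C, D}: Sutton→A 4·19=76, Ryde→C 3·14=42, Elton→C 4·11=44, York→A 2·9=18, Norris→A 4·14=56, Largo→D 10·6=60, Pell→C 6·23=138, Vance→C 5·22=110. Service 544; fixed 78; total 622.
{A}: service 1016 + fixed 19 = 1035
No other subset beats 603.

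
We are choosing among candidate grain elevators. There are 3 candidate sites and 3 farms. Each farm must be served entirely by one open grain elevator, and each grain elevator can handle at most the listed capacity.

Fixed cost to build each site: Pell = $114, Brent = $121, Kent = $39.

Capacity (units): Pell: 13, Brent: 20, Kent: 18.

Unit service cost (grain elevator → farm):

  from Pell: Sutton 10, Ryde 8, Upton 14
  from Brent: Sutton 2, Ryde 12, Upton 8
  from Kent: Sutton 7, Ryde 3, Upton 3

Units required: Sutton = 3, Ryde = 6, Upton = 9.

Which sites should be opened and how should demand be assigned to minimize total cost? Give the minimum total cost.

Minimum total cost: 105

Open {Kent}: Sutton→Kent 7·3=21, Ryde→Kent 3·6=18, Upton→Kent 3·9=27.
Loads: Kent carries 18/18. Service 66; fixed 39; total 105.
Next best feasible plan costs 211.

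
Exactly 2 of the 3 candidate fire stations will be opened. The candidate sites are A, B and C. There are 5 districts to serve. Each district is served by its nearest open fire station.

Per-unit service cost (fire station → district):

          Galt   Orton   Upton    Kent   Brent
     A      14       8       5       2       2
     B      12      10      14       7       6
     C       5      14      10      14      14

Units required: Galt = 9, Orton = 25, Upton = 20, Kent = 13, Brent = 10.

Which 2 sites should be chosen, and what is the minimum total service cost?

Choose A and C; total service cost 391.

With exactly 2 open, each district uses its cheapest among the chosen.
{A, C}: Galt→C 5·9=45, Orton→A 8·25=200, Upton→A 5·20=100, Kent→A 2·13=26, Brent→A 2·10=20. Service cost 391.
{A, B}: service cost 454
{B, C}: service cost 646
Among all 3 size-2 choices, {A, C} is lowest.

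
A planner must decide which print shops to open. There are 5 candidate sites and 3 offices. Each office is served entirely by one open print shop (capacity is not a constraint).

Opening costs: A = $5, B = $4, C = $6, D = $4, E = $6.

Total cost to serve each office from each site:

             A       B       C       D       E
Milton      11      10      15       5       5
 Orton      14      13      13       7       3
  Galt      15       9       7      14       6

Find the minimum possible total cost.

For any fixed open set, each office goes to its cheapest open site; total = fixed + service.
{E}: Milton→E 5, Orton→E 3, Galt→E 6. Service 14; fixed 6; total 20.
{B, E}: service 14 + fixed 10 = 24
{D, E}: service 14 + fixed 10 = 24
{A, B, C, D, E}: service 14 + fixed 25 = 39
No other subset beats 20.

Minimum total cost: 20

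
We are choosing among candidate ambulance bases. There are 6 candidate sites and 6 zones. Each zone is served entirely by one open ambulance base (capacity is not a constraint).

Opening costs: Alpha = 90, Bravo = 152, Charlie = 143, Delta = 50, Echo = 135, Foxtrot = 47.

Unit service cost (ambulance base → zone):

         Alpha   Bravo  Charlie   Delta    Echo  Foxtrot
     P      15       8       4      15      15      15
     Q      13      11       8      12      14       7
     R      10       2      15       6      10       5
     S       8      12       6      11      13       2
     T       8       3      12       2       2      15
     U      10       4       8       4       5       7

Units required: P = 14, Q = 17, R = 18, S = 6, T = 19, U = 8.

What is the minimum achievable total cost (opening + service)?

Minimum total cost: 567

For any fixed open set, each zone goes to its cheapest open site; total = fixed + service.
{Bravo, Foxtrot}: P→Bravo 8·14=112, Q→Foxtrot 7·17=119, R→Bravo 2·18=36, S→Foxtrot 2·6=12, T→Bravo 3·19=57, U→Bravo 4·8=32. Service 368; fixed 199; total 567.
{Charlie, Delta, Foxtrot}: P→Charlie 4·14=56, Q→Foxtrot 7·17=119, R→Foxtrot 5·18=90, S→Foxtrot 2·6=12, T→Delta 2·19=38, U→Delta 4·8=32. Service 347; fixed 240; total 587.
{Bravo, Delta, Foxtrot}: service 349 + fixed 249 = 598
{Alpha, Bravo, Charlie, Delta, Echo, Foxtrot}: service 293 + fixed 617 = 910
No other subset beats 567.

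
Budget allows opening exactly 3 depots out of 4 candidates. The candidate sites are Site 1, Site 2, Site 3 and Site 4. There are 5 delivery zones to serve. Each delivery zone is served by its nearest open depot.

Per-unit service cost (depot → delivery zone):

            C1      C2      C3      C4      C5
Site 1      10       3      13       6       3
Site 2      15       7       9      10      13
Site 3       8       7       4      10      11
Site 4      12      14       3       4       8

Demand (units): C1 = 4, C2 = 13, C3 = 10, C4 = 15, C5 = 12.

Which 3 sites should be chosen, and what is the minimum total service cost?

Choose Site 1, Site 3 and Site 4; total service cost 197.

With exactly 3 open, each delivery zone uses its cheapest among the chosen.
{Site 1, Site 3, Site 4}: C1→Site 3 8·4=32, C2→Site 1 3·13=39, C3→Site 4 3·10=30, C4→Site 4 4·15=60, C5→Site 1 3·12=36. Service cost 197.
{Site 1, Site 2, Site 4}: service cost 205
{Site 1, Site 2, Site 3}: service cost 237
Among all 4 size-3 choices, {Site 1, Site 3, Site 4} is lowest.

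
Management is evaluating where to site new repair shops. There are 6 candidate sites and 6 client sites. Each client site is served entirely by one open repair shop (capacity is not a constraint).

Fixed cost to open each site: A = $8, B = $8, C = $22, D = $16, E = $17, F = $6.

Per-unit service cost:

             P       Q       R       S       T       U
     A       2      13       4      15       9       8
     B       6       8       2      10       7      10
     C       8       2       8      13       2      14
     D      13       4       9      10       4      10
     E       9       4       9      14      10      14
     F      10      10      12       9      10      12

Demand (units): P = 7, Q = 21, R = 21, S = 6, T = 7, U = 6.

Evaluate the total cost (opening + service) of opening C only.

Each client site is assigned to its cheapest site among the open ones.
{C}: P→C 8·7=56, Q→C 2·21=42, R→C 8·21=168, S→C 13·6=78, T→C 2·7=14, U→C 14·6=84. Service 442; fixed 22; total 464.

Total cost: 464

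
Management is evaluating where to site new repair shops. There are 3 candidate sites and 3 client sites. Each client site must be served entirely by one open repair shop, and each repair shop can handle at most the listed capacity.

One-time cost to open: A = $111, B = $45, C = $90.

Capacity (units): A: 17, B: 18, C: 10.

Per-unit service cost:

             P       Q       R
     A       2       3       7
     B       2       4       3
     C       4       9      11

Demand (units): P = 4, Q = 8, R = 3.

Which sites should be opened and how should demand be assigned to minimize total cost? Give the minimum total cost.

Open {B}: P→B 2·4=8, Q→B 4·8=32, R→B 3·3=9.
Loads: B carries 15/18. Service 49; fixed 45; total 94.
Next best feasible plan costs 164.

Minimum total cost: 94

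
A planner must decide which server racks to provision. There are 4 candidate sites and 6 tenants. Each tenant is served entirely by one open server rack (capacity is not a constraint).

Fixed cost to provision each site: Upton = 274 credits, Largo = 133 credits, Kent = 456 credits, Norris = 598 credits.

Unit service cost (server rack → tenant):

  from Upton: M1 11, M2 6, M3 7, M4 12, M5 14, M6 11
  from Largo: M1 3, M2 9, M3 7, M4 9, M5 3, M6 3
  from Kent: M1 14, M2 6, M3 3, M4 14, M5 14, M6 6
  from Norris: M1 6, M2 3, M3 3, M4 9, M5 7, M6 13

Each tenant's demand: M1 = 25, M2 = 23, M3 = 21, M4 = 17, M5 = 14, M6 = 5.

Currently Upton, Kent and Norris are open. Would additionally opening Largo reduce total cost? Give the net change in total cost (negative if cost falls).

Current service cost with {Upton, Kent, Norris}: 563.
Adding Largo: each tenant re-picks its cheapest; new service cost 417, saving 146.
Extra fixed cost: 133. Net change = 133 − 146 = -13.
(Totals: 1891 → 1878.)

Yes — net change −13 (cost falls by 13).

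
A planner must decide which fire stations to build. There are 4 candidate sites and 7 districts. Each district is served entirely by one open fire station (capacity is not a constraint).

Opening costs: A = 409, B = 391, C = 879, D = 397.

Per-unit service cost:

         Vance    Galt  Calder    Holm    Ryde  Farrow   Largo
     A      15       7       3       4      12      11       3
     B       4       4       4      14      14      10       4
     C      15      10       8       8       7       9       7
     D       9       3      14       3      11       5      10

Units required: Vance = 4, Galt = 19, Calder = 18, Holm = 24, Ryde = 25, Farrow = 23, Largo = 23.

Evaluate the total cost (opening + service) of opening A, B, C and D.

Each district is assigned to its cheapest site among the open ones.
{A, B, C, D}: Vance→B 4·4=16, Galt→D 3·19=57, Calder→A 3·18=54, Holm→D 3·24=72, Ryde→C 7·25=175, Farrow→D 5·23=115, Largo→A 3·23=69. Service 558; fixed 2076; total 2634.

Total cost: 2634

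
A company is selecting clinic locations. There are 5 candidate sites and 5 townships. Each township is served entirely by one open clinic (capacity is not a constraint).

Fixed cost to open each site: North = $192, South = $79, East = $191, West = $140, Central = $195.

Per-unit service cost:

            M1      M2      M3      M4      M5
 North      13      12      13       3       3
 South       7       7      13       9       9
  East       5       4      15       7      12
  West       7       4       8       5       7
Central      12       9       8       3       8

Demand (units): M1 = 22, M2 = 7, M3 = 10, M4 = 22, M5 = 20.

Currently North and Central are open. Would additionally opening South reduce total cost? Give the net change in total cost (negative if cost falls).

Current service cost with {North, Central}: 533.
Adding South: each township re-picks its cheapest; new service cost 409, saving 124.
Extra fixed cost: 79. Net change = 79 − 124 = -45.
(Totals: 920 → 875.)

Yes — net change −45 (cost falls by 45).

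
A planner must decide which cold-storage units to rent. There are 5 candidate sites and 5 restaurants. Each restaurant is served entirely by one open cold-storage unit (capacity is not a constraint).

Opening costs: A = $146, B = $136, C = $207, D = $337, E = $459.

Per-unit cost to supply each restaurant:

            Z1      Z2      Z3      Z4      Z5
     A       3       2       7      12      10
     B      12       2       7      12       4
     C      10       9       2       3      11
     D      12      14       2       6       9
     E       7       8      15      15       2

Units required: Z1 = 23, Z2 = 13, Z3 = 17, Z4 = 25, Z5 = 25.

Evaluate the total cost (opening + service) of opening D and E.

Total cost: 1295

Each restaurant is assigned to its cheapest site among the open ones.
{D, E}: Z1→E 7·23=161, Z2→E 8·13=104, Z3→D 2·17=34, Z4→D 6·25=150, Z5→E 2·25=50. Service 499; fixed 796; total 1295.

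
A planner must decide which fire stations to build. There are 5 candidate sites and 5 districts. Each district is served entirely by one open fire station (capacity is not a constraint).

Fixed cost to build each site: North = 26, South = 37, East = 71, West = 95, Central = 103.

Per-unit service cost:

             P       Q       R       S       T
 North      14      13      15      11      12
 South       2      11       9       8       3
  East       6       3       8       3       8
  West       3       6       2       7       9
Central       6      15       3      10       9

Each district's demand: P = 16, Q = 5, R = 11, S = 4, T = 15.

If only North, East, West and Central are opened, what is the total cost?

Each district is assigned to its cheapest site among the open ones.
{North, East, West, Central}: P→West 3·16=48, Q→East 3·5=15, R→West 2·11=22, S→East 3·4=12, T→East 8·15=120. Service 217; fixed 295; total 512.

Total cost: 512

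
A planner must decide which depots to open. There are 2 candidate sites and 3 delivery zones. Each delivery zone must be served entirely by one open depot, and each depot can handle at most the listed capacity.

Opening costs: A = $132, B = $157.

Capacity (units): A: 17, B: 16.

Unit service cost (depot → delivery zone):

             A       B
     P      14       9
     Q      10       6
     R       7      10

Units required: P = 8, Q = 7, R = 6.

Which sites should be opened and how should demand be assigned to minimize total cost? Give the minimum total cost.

Minimum total cost: 445

Open {A, B}: P→B 9·8=72, Q→B 6·7=42, R→A 7·6=42.
Loads: A carries 6/17, B carries 15/16. Service 156; fixed 289; total 445.
Next best feasible plan costs 473.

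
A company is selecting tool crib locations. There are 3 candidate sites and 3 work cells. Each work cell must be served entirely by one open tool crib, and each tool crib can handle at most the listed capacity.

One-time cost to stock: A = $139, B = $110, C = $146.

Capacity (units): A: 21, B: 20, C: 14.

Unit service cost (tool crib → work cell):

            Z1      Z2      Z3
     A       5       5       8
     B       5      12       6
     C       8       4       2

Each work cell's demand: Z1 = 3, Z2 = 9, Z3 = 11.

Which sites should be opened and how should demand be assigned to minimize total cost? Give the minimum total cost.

Minimum total cost: 367

Open {A, C}: Z1→A 5·3=15, Z2→A 5·9=45, Z3→C 2·11=22.
Loads: A carries 12/21, C carries 11/14. Service 82; fixed 285; total 367.
Next best feasible plan costs 373.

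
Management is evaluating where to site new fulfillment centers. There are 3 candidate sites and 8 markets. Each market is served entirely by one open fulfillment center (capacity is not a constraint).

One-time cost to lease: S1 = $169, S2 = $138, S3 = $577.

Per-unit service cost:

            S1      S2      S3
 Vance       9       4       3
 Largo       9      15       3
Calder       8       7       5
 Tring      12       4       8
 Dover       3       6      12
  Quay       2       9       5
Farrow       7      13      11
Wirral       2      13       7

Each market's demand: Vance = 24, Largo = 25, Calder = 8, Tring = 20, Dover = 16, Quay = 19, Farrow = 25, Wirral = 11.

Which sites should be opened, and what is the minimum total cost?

Open S1 and S2; minimum total cost 1047.

For any fixed open set, each market goes to its cheapest open site; total = fixed + service.
{S1, S2}: Vance→S2 4·24=96, Largo→S1 9·25=225, Calder→S2 7·8=56, Tring→S2 4·20=80, Dover→S1 3·16=48, Quay→S1 2·19=38, Farrow→S1 7·25=175, Wirral→S1 2·11=22. Service 740; fixed 307; total 1047.
{S1}: Vance→S1 9·24=216, Largo→S1 9·25=225, Calder→S1 8·8=64, Tring→S1 12·20=240, Dover→S1 3·16=48, Quay→S1 2·19=38, Farrow→S1 7·25=175, Wirral→S1 2·11=22. Service 1028; fixed 169; total 1197.
{S1, S3}: service 630 + fixed 746 = 1376
{S1, S2, S3}: service 550 + fixed 884 = 1434
(All 7 nonempty subsets were checked; S1 and S2 is lowest.)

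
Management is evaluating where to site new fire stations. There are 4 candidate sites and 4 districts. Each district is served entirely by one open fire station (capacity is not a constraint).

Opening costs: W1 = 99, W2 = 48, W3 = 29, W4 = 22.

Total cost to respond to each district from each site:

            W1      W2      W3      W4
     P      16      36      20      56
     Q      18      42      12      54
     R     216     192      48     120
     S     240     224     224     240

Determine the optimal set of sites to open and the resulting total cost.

Open W3 only; minimum total cost 333.

For any fixed open set, each district goes to its cheapest open site; total = fixed + service.
{W3}: P→W3 20, Q→W3 12, R→W3 48, S→W3 224. Service 304; fixed 29; total 333.
{W3, W4}: service 304 + fixed 51 = 355
{W2, W3}: P→W3 20, Q→W3 12, R→W3 48, S→W2 224. Service 304; fixed 77; total 381.
{W1, W2, W3, W4}: service 300 + fixed 198 = 498
No other subset beats 333.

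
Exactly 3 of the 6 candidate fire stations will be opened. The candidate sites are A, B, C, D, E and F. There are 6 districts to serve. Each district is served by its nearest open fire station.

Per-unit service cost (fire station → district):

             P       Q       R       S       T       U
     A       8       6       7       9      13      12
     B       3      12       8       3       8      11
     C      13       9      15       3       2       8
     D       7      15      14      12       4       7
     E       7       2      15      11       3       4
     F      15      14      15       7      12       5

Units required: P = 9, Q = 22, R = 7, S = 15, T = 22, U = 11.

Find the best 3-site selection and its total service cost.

With exactly 3 open, each district uses its cheapest among the chosen.
{B, C, E}: P→B 3·9=27, Q→E 2·22=44, R→B 8·7=56, S→B 3·15=45, T→C 2·22=44, U→E 4·11=44. Service cost 260.
{A, B, E}: service cost 275
{B, D, E}: service cost 282
Among all 20 size-3 choices, {B, C, E} is lowest.

Choose B, C and E; total service cost 260.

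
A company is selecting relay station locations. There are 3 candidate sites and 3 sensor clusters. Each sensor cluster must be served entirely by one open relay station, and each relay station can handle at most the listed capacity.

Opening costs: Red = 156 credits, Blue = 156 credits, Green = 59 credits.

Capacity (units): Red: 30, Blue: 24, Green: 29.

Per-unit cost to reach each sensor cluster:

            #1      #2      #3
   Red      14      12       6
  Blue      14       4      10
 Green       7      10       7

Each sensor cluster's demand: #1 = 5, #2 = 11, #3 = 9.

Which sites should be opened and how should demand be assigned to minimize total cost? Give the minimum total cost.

Minimum total cost: 267

Open {Green}: #1→Green 7·5=35, #2→Green 10·11=110, #3→Green 7·9=63.
Loads: Green carries 25/29. Service 208; fixed 59; total 267.
Next best feasible plan costs 357.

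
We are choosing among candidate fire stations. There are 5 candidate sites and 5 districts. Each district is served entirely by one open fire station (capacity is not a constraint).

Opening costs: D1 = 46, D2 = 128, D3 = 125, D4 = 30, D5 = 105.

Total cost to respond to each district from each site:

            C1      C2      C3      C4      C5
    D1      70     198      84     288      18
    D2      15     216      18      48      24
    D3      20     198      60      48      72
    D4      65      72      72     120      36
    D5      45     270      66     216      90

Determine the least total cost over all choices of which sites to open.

For any fixed open set, each district goes to its cheapest open site; total = fixed + service.
{D2, D4}: C1→D2 15, C2→D4 72, C3→D2 18, C4→D2 48, C5→D2 24. Service 177; fixed 158; total 335.
{D1, D2, D4}: C1→D2 15, C2→D4 72, C3→D2 18, C4→D2 48, C5→D1 18. Service 171; fixed 204; total 375.
{D3, D4}: service 236 + fixed 155 = 391
{D1, D2, D3, D4, D5}: service 171 + fixed 434 = 605
No other subset beats 335.

Minimum total cost: 335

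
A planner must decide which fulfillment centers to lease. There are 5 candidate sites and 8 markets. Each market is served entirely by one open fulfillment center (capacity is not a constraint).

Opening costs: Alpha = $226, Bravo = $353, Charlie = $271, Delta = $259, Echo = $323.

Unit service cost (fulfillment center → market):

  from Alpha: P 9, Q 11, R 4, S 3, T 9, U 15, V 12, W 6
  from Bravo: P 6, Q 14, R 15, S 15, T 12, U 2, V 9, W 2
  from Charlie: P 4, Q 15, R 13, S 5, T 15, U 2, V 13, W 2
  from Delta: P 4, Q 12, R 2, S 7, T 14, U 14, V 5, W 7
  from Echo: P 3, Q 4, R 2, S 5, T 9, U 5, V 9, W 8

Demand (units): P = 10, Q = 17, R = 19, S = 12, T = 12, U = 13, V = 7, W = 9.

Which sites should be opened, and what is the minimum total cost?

For any fixed open set, each market goes to its cheapest open site; total = fixed + service.
{Echo}: P→Echo 3·10=30, Q→Echo 4·17=68, R→Echo 2·19=38, S→Echo 5·12=60, T→Echo 9·12=108, U→Echo 5·13=65, V→Echo 9·7=63, W→Echo 8·9=72. Service 504; fixed 323; total 827.
{Charlie, Echo}: P→Echo 3·10=30, Q→Echo 4·17=68, R→Echo 2·19=38, S→Charlie 5·12=60, T→Echo 9·12=108, U→Charlie 2·13=26, V→Echo 9·7=63, W→Charlie 2·9=18. Service 411; fixed 594; total 1005.
{Alpha, Echo}: service 462 + fixed 549 = 1011
{Alpha, Bravo, Charlie, Delta, Echo}: P→Echo 3·10=30, Q→Echo 4·17=68, R→Delta 2·19=38, S→Alpha 3·12=36, T→Alpha 9·12=108, U→Bravo 2·13=26, V→Delta 5·7=35, W→Bravo 2·9=18. Service 359; fixed 1432; total 1791.
No other subset beats 827.

Open Echo only; minimum total cost 827.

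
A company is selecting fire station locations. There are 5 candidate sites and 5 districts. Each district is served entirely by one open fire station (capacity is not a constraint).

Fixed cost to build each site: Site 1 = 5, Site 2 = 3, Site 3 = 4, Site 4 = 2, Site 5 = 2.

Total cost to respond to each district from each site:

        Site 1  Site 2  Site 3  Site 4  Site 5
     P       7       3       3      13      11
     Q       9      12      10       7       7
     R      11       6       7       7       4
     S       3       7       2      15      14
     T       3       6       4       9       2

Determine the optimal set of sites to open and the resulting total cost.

For any fixed open set, each district goes to its cheapest open site; total = fixed + service.
{Site 3, Site 5}: P→Site 3 3, Q→Site 5 7, R→Site 5 4, S→Site 3 2, T→Site 5 2. Service 18; fixed 6; total 24.
{Site 3, Site 4, Site 5}: P→Site 3 3, Q→Site 4 7, R→Site 5 4, S→Site 3 2, T→Site 5 2. Service 18; fixed 8; total 26.
{Site 2, Site 3, Site 5}: service 18 + fixed 9 = 27
{Site 1, Site 2, Site 3, Site 4, Site 5}: service 18 + fixed 16 = 34
No other subset beats 24.

Open Site 3 and Site 5; minimum total cost 24.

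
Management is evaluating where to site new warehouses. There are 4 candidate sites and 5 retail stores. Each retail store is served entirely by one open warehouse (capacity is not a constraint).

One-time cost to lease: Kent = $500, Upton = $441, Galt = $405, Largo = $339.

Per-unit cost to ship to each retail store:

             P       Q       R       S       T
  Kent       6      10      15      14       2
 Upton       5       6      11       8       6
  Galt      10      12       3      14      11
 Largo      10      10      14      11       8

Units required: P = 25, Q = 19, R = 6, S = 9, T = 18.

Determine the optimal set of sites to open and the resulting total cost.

For any fixed open set, each retail store goes to its cheapest open site; total = fixed + service.
{Upton}: P→Upton 5·25=125, Q→Upton 6·19=114, R→Upton 11·6=66, S→Upton 8·9=72, T→Upton 6·18=108. Service 485; fixed 441; total 926.
{Kent}: P→Kent 6·25=150, Q→Kent 10·19=190, R→Kent 15·6=90, S→Kent 14·9=126, T→Kent 2·18=36. Service 592; fixed 500; total 1092.
{Largo}: service 767 + fixed 339 = 1106
{Kent, Upton, Galt, Largo}: service 365 + fixed 1685 = 2050
(All 15 nonempty subsets were checked; Upton only is lowest.)

Open Upton only; minimum total cost 926.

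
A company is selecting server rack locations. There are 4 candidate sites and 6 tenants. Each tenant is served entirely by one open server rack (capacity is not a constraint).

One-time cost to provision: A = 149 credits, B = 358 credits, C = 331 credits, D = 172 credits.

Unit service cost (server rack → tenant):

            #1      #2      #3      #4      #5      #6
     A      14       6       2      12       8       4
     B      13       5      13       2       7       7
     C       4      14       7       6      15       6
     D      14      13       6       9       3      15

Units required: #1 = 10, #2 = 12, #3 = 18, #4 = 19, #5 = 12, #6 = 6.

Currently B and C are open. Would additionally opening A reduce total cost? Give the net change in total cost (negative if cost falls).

Current service cost with {B, C}: 384.
Adding A: each tenant re-picks its cheapest; new service cost 282, saving 102.
Extra fixed cost: 149. Net change = 149 − 102 = 47.
(Totals: 1073 → 1120.)

No — net change +47 (cost rises by 47).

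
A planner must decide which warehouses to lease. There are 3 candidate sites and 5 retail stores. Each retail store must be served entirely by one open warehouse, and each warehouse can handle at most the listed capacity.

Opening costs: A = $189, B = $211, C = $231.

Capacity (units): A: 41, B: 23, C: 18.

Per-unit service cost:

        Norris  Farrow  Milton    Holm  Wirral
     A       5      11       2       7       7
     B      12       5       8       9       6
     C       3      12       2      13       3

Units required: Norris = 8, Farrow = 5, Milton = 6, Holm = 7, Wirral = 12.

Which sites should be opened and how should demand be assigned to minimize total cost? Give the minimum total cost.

Open {A}: Norris→A 5·8=40, Farrow→A 11·5=55, Milton→A 2·6=12, Holm→A 7·7=49, Wirral→A 7·12=84.
Loads: A carries 38/41. Service 240; fixed 189; total 429.
Next best feasible plan costs 598.

Minimum total cost: 429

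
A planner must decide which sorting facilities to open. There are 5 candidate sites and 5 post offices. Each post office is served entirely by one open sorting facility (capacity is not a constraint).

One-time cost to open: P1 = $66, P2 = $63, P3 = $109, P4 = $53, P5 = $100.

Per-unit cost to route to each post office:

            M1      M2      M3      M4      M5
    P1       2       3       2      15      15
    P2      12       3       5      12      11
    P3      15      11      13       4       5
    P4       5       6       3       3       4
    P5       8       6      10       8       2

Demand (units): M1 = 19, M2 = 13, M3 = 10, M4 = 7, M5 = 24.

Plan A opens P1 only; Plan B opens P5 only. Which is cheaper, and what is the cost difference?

Plan A: {P1}: M1→P1 2·19=38, M2→P1 3·13=39, M3→P1 2·10=20, M4→P1 15·7=105, M5→P1 15·24=360. Service 562; fixed 66; total 628.
Plan B: {P5}: M1→P5 8·19=152, M2→P5 6·13=78, M3→P5 10·10=100, M4→P5 8·7=56, M5→P5 2·24=48. Service 434; fixed 100; total 534.
Difference: |628 − 534| = 94.

Plan B is cheaper by 94.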